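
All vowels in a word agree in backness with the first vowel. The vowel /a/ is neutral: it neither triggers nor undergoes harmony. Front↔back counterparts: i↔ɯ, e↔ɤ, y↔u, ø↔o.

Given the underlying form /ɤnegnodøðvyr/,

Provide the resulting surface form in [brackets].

/e/ harmonizes with /ɤ/ ([+back]) → [ɤ]
/ø/ harmonizes with /ɤ/ ([+back]) → [o]
/y/ harmonizes with /ɤ/ ([+back]) → [u]

[ɤnɤgnodoðvur]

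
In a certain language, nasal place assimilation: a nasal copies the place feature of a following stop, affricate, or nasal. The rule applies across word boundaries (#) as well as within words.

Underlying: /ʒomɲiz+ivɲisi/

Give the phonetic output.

/m/ before /ɲ/ (palatal) → [ɲ]

[ʒoɲɲiz+ivɲisi]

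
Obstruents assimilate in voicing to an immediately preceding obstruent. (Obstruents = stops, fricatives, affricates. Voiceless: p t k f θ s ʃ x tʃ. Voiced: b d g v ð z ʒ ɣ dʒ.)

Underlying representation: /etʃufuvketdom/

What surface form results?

[etʃufuvgettom]

/k/ after /v/ (voiced) → [g]
/d/ after /t/ (voiceless) → [t]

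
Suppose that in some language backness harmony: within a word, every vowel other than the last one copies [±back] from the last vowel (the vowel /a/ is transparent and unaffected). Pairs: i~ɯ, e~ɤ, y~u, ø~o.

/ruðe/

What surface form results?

/u/ harmonizes with /e/ ([-back]) → [y]

[ryðe]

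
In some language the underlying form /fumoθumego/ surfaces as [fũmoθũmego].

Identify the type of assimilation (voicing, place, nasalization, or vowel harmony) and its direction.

nasalization, regressive

/u/→[ũ] /u/→[ũ].
Each target copies a feature from the following segment, so the direction is regressive.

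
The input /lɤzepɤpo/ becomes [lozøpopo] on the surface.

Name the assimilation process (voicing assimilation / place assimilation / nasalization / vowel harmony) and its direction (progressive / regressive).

vowel harmony, regressive

/ɤ/→[o] /e/→[ø] /ɤ/→[o].
Vowels agree with the last vowel, so the harmony is regressive.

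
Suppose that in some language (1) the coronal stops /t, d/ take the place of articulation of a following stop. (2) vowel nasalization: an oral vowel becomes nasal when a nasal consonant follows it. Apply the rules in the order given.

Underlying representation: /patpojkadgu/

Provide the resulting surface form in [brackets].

Rule 1: /t/ before /p/ (labial) → [p]
Rule 1: /d/ before /g/ (velar) → [g]
After rule 1: pappojkaggu
Rule 2: no segment meets the rule's conditions; no change.

[pappojkaggu]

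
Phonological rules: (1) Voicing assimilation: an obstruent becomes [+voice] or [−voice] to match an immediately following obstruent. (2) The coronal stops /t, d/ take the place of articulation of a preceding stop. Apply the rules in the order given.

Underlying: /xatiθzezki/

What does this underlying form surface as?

Rule 1: /θ/ before /z/ (voiced) → [ð]
Rule 1: /z/ before /k/ (voiceless) → [s]
After rule 1: xatiðzeski
Rule 2: no segment meets the rule's conditions; no change.

[xatiðzeski]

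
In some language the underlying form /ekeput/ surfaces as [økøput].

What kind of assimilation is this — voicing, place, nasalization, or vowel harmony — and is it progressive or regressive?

/e/→[ø] /e/→[ø].
Vowels agree with the last vowel, so the harmony is regressive.

vowel harmony, regressive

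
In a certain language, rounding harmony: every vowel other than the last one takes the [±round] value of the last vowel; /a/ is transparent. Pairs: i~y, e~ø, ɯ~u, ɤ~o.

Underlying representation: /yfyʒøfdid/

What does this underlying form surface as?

[ifiʒefdid]

/y/ harmonizes with /i/ ([-round]) → [i]
/y/ harmonizes with /i/ ([-round]) → [i]
/ø/ harmonizes with /i/ ([-round]) → [e]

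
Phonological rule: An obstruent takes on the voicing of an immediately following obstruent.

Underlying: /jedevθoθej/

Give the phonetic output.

[jedefθoθej]

/v/ before /θ/ (voiceless) → [f]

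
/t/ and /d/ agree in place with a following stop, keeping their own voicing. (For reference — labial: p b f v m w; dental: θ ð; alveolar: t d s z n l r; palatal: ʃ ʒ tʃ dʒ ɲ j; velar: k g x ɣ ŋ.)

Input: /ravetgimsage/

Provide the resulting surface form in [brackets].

/t/ before /g/ (velar) → [k]

[ravekgimsage]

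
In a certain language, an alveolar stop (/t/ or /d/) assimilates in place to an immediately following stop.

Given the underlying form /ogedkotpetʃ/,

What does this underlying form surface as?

/d/ before /k/ (velar) → [g]
/t/ before /p/ (labial) → [p]

[ogegkoppetʃ]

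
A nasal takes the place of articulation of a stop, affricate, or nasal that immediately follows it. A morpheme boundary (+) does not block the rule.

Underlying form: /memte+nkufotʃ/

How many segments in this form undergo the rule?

2

/m/ before /t/ (alveolar) → [n]
/n/ before /k/ (velar) → [ŋ]
2 segments change.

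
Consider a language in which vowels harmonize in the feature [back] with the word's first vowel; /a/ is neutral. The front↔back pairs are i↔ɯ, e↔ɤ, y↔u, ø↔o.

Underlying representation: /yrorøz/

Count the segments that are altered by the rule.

1

/o/ harmonizes with /y/ ([-back]) → [ø]
1 segment changes.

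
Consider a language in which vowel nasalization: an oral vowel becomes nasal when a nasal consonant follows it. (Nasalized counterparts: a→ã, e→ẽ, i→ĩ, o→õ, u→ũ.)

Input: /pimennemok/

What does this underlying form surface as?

[pĩmẽnnẽmok]

/i/ before nasal /m/ → [ĩ]
/e/ before nasal /n/ → [ẽ]
/e/ before nasal /m/ → [ẽ]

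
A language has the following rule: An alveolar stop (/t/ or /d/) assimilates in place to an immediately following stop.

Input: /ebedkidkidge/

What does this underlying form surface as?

/d/ before /k/ (velar) → [g]
/d/ before /k/ (velar) → [g]
/d/ before /g/ (velar) → [g]

[ebegkigkigge]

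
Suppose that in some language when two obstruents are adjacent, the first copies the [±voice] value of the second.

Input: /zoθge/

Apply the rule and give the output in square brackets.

[zoðge]

/θ/ before /g/ (voiced) → [ð]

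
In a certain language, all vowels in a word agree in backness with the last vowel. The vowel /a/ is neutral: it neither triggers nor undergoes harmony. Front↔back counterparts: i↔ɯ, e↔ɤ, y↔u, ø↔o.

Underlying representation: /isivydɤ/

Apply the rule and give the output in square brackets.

[ɯsɯvudɤ]

/i/ harmonizes with /ɤ/ ([+back]) → [ɯ]
/i/ harmonizes with /ɤ/ ([+back]) → [ɯ]
/y/ harmonizes with /ɤ/ ([+back]) → [u]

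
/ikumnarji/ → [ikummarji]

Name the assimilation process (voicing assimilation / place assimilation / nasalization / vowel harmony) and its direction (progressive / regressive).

/n/→[m].
Each target copies a feature from the preceding segment, so the direction is progressive.

place assimilation, progressive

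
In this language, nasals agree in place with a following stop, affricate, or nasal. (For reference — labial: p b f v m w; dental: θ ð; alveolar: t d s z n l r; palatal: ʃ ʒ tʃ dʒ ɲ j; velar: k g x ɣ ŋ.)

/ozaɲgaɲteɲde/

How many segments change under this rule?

3

/ɲ/ before /g/ (velar) → [ŋ]
/ɲ/ before /t/ (alveolar) → [n]
/ɲ/ before /d/ (alveolar) → [n]
3 segments change.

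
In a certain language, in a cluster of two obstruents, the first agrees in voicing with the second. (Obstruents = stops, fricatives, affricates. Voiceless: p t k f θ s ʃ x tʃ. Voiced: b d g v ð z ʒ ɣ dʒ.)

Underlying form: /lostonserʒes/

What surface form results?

no segment meets the rule's conditions; no change.

[lostonserʒes]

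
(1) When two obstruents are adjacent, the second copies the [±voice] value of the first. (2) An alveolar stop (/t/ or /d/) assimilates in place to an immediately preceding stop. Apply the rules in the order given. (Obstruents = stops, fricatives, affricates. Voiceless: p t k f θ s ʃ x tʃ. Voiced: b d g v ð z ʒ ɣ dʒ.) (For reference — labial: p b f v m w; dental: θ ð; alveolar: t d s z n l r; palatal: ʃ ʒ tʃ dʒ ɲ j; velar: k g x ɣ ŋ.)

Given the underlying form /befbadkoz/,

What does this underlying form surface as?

Rule 1: /b/ after /f/ (voiceless) → [p]
Rule 1: /k/ after /d/ (voiced) → [g]
After rule 1: befpadgoz
Rule 2: no segment meets the rule's conditions; no change.

[befpadgoz]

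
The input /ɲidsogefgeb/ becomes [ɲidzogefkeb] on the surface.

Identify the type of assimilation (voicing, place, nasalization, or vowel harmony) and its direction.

voicing assimilation, progressive

/s/→[z] /g/→[k].
Each target copies a feature from the preceding segment, so the direction is progressive.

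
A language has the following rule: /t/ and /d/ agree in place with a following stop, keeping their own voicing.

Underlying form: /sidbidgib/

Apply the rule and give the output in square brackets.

/d/ before /b/ (labial) → [b]
/d/ before /g/ (velar) → [g]

[sibbiggib]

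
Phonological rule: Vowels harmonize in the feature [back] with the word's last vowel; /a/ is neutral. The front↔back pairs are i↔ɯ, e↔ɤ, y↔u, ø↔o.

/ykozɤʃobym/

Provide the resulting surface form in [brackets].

[ykøzeʃøbym]

/o/ harmonizes with /y/ ([-back]) → [ø]
/ɤ/ harmonizes with /y/ ([-back]) → [e]
/o/ harmonizes with /y/ ([-back]) → [ø]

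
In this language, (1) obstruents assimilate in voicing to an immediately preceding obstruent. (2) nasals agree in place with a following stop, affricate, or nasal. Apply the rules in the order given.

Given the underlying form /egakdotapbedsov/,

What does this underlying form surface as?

[egaktotappedzov]

Rule 1: /d/ after /k/ (voiceless) → [t]
Rule 1: /b/ after /p/ (voiceless) → [p]
Rule 1: /s/ after /d/ (voiced) → [z]
After rule 1: egaktotappedzov
Rule 2: no segment meets the rule's conditions; no change.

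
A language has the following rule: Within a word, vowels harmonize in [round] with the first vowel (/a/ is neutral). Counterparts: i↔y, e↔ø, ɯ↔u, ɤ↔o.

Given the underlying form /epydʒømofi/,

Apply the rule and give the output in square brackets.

/y/ harmonizes with /e/ ([-round]) → [i]
/ø/ harmonizes with /e/ ([-round]) → [e]
/o/ harmonizes with /e/ ([-round]) → [ɤ]

[epidʒemɤfi]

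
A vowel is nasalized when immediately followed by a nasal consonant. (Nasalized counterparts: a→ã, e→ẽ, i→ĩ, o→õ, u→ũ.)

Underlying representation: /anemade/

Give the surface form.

[ãnẽmade]

/a/ before nasal /n/ → [ã]
/e/ before nasal /m/ → [ẽ]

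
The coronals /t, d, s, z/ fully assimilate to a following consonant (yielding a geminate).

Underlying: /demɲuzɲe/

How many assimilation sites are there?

/z/ before /ɲ/ → [ɲ] (total assimilation)
1 segment changes.

1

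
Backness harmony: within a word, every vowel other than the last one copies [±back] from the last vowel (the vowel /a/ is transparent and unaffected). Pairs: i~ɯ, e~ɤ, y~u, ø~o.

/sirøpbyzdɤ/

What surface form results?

[sɯropbuzdɤ]

/i/ harmonizes with /ɤ/ ([+back]) → [ɯ]
/ø/ harmonizes with /ɤ/ ([+back]) → [o]
/y/ harmonizes with /ɤ/ ([+back]) → [u]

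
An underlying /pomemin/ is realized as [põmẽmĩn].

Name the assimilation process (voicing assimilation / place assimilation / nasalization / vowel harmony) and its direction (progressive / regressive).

/o/→[õ] /e/→[ẽ] /i/→[ĩ].
Each target copies a feature from the following segment, so the direction is regressive.

nasalization, regressive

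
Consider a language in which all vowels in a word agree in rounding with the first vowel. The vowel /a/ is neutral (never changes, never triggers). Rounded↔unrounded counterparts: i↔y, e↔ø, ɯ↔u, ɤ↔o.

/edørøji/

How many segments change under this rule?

/ø/ harmonizes with /e/ ([-round]) → [e]
/ø/ harmonizes with /e/ ([-round]) → [e]
2 segments change.

2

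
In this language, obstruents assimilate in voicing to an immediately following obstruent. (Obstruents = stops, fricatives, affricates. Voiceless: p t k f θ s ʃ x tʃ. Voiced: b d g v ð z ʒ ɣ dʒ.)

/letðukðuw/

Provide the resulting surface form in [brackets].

[ledðugðuw]

/t/ before /ð/ (voiced) → [d]
/k/ before /ð/ (voiced) → [g]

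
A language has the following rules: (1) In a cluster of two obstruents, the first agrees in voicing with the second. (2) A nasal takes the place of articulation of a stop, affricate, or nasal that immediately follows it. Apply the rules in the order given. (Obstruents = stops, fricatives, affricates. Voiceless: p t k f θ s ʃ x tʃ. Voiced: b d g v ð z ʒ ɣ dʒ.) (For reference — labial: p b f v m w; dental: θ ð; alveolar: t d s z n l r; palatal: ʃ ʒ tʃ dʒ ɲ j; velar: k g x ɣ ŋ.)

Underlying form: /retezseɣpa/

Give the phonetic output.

[retessexpa]

Rule 1: /z/ before /s/ (voiceless) → [s]
Rule 1: /ɣ/ before /p/ (voiceless) → [x]
After rule 1: retessexpa
Rule 2: no segment meets the rule's conditions; no change.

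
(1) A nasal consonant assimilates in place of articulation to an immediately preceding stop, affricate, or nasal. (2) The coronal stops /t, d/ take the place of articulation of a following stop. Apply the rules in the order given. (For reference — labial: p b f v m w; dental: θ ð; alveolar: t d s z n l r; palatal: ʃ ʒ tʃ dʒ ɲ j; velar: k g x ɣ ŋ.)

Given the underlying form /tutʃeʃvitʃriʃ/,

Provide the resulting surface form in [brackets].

Rule 1: no segment meets the rule's conditions; no change.
After rule 1: tutʃeʃvitʃriʃ
Rule 2: no segment meets the rule's conditions; no change.

[tutʃeʃvitʃriʃ]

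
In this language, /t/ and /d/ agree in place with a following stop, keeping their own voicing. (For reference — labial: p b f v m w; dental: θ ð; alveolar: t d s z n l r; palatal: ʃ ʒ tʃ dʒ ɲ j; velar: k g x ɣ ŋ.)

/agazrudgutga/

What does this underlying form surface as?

[agazruggukga]

/d/ before /g/ (velar) → [g]
/t/ before /g/ (velar) → [k]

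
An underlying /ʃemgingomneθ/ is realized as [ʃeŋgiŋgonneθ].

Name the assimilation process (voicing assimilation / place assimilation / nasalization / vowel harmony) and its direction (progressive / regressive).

/m/→[ŋ] /n/→[ŋ] /m/→[n].
Each target copies a feature from the following segment, so the direction is regressive.

place assimilation, regressive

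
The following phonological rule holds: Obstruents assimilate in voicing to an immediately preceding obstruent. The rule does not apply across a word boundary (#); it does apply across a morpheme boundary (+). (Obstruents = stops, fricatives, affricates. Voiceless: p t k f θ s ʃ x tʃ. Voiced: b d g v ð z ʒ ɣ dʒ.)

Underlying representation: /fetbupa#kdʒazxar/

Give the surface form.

/b/ after /t/ (voiceless) → [p]
/dʒ/ after /k/ (voiceless) → [tʃ]
/x/ after /z/ (voiced) → [ɣ]

[fetpupa#ktʃazɣar]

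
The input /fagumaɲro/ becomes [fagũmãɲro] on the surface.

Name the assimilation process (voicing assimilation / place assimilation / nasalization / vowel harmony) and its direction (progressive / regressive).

nasalization, regressive

/u/→[ũ] /a/→[ã].
Each target copies a feature from the following segment, so the direction is regressive.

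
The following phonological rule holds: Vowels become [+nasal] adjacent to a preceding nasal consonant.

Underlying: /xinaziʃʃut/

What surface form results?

[xinãziʃʃut]

/a/ after nasal /n/ → [ã]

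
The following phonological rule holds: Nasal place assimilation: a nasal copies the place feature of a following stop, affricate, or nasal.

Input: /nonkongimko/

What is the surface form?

[noŋkoŋgiŋko]

/n/ before /k/ (velar) → [ŋ]
/n/ before /g/ (velar) → [ŋ]
/m/ before /k/ (velar) → [ŋ]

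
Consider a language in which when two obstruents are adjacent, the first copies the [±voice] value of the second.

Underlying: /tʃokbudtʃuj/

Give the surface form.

[tʃogbuttʃuj]

/k/ before /b/ (voiced) → [g]
/d/ before /tʃ/ (voiceless) → [t]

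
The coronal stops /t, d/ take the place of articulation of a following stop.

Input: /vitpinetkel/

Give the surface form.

[vippinekkel]

/t/ before /p/ (labial) → [p]
/t/ before /k/ (velar) → [k]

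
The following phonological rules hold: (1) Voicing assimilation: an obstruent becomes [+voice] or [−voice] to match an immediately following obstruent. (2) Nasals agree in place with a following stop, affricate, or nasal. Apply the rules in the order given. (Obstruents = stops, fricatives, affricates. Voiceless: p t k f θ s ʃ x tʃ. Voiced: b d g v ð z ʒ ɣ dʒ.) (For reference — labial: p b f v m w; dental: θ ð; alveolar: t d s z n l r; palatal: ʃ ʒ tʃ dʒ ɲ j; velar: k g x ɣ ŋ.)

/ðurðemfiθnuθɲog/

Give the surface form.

Rule 1: no segment meets the rule's conditions; no change.
After rule 1: ðurðemfiθnuθɲog
Rule 2: no segment meets the rule's conditions; no change.

[ðurðemfiθnuθɲog]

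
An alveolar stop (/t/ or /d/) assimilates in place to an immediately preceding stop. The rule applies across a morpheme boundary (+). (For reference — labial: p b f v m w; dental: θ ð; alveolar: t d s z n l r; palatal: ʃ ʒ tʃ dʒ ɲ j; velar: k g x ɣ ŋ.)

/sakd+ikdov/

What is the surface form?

/d/ after /k/ (velar) → [g]
/d/ after /k/ (velar) → [g]

[sakg+ikgov]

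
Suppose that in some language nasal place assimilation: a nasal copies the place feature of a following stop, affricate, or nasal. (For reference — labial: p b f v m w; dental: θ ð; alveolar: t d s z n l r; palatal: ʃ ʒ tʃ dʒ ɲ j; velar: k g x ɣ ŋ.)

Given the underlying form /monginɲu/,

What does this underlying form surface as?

/n/ before /g/ (velar) → [ŋ]
/n/ before /ɲ/ (palatal) → [ɲ]

[moŋgiɲɲu]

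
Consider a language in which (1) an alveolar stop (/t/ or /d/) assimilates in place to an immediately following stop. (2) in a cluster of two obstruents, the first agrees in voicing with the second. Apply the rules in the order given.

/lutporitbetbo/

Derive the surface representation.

Rule 1: /t/ before /p/ (labial) → [p]
Rule 1: /t/ before /b/ (labial) → [p]
Rule 1: /t/ before /b/ (labial) → [p]
After rule 1: lupporipbepbo
Rule 2: /p/ before /b/ (voiced) → [b]
Rule 2: /p/ before /b/ (voiced) → [b]

[lupporibbebbo]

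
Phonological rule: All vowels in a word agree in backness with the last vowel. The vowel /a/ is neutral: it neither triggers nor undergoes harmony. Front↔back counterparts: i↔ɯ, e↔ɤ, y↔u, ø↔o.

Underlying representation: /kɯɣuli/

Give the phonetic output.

[kiɣyli]

/ɯ/ harmonizes with /i/ ([-back]) → [i]
/u/ harmonizes with /i/ ([-back]) → [y]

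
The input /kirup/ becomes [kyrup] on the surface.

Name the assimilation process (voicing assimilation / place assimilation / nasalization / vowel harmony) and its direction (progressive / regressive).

/i/→[y].
Vowels agree with the last vowel, so the harmony is regressive.

vowel harmony, regressive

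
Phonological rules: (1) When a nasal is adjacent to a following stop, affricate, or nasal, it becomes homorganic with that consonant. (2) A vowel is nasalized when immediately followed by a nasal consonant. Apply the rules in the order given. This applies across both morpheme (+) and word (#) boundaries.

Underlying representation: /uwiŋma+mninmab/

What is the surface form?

[uwĩmmã+nnĩmmab]

Rule 1: /ŋ/ before /m/ (labial) → [m]
Rule 1: /m/ before /n/ (alveolar) → [n]
Rule 1: /n/ before /m/ (labial) → [m]
After rule 1: uwimma+nnimmab
Rule 2: /i/ before nasal /m/ → [ĩ]
Rule 2: /a/ before nasal /n/ → [ã]
Rule 2: /i/ before nasal /m/ → [ĩ]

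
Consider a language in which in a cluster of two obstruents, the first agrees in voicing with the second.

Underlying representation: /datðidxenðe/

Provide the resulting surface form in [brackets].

/t/ before /ð/ (voiced) → [d]
/d/ before /x/ (voiceless) → [t]

[dadðitxenðe]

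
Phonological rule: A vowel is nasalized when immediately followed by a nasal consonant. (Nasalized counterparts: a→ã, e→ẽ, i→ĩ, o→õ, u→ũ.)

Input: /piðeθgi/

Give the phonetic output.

no segment meets the rule's conditions; no change.

[piðeθgi]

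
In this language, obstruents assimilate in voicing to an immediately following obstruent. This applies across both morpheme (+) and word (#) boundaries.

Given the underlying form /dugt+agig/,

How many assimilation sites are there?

1

/g/ before /t/ (voiceless) → [k]
1 segment changes.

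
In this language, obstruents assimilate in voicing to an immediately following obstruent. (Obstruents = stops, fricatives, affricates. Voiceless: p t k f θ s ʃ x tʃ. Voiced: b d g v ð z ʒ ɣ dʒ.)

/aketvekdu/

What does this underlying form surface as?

[akedvegdu]

/t/ before /v/ (voiced) → [d]
/k/ before /d/ (voiced) → [g]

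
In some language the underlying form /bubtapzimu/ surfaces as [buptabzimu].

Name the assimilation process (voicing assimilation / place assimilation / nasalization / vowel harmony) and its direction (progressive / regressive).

voicing assimilation, regressive

/b/→[p] /p/→[b].
Each target copies a feature from the following segment, so the direction is regressive.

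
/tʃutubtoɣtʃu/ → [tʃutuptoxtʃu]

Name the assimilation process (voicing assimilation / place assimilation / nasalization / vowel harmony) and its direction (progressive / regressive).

/b/→[p] /ɣ/→[x].
Each target copies a feature from the following segment, so the direction is regressive.

voicing assimilation, regressive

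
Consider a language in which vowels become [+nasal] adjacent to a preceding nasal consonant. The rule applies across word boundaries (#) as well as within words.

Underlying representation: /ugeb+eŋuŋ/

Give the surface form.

/u/ after nasal /ŋ/ → [ũ]

[ugeb+eŋũŋ]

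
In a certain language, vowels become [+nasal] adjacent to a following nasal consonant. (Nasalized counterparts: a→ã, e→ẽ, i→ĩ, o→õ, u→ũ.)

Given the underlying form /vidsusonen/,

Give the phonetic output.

[vidsusõnẽn]

/o/ before nasal /n/ → [õ]
/e/ before nasal /n/ → [ẽ]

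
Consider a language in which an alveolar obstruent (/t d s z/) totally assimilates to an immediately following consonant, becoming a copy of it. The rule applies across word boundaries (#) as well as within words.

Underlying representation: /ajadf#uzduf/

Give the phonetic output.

[ajaff#udduf]

/d/ before /f/ → [f] (total assimilation)
/z/ before /d/ → [d] (total assimilation)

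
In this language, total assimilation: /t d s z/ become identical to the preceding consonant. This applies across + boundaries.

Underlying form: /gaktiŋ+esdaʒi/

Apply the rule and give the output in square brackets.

/t/ after /k/ → [k] (total assimilation)
/d/ after /s/ → [s] (total assimilation)

[gakkiŋ+essaʒi]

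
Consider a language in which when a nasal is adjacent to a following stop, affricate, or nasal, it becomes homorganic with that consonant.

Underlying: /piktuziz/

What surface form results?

no segment meets the rule's conditions; no change.

[piktuziz]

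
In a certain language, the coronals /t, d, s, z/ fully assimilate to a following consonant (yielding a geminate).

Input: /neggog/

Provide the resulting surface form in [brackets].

[neggog]

no segment meets the rule's conditions; no change.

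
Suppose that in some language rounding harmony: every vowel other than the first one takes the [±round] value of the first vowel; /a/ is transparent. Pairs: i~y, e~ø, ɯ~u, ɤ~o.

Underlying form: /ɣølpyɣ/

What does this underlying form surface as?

[ɣølpyɣ]

no segment meets the rule's conditions; no change.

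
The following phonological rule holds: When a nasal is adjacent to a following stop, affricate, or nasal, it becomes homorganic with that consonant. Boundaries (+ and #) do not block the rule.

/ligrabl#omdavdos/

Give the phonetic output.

/m/ before /d/ (alveolar) → [n]

[ligrabl#ondavdos]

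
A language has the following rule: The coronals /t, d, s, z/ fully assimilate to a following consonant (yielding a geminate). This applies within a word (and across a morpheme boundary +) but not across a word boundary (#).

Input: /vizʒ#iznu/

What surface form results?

/z/ before /ʒ/ → [ʒ] (total assimilation)
/z/ before /n/ → [n] (total assimilation)

[viʒʒ#innu]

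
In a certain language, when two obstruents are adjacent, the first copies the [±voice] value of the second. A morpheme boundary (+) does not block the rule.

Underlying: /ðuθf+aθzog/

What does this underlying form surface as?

[ðuθf+aðzog]

/θ/ before /z/ (voiced) → [ð]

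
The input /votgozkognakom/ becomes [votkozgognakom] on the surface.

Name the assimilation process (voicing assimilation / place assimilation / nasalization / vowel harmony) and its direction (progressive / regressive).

/g/→[k] /k/→[g].
Each target copies a feature from the preceding segment, so the direction is progressive.

voicing assimilation, progressive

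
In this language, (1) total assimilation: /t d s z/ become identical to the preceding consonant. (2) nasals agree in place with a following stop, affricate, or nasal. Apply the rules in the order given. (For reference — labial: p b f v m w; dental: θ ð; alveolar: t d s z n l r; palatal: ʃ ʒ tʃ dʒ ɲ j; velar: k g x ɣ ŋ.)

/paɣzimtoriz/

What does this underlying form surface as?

[paɣɣimmoriz]

Rule 1: /z/ after /ɣ/ → [ɣ] (total assimilation)
Rule 1: /t/ after /m/ → [m] (total assimilation)
After rule 1: paɣɣimmoriz
Rule 2: no segment meets the rule's conditions; no change.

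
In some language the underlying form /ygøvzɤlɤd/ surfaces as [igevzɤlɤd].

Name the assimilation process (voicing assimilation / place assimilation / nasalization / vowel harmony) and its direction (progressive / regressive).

vowel harmony, regressive

/y/→[i] /ø/→[e].
Vowels agree with the last vowel, so the harmony is regressive.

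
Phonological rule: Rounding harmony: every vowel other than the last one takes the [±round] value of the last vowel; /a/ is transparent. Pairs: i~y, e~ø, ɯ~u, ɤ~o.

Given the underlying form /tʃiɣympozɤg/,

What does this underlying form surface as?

[tʃiɣimpɤzɤg]

/y/ harmonizes with /ɤ/ ([-round]) → [i]
/o/ harmonizes with /ɤ/ ([-round]) → [ɤ]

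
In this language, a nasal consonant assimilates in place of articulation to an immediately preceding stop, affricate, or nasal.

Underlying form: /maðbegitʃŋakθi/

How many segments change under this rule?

1

/ŋ/ after /tʃ/ (palatal) → [ɲ]
1 segment changes.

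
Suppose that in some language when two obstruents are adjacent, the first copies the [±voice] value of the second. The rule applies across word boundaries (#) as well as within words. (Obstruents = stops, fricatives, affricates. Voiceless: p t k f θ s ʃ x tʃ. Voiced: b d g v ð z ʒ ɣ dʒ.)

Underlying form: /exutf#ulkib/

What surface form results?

no segment meets the rule's conditions; no change.

[exutf#ulkib]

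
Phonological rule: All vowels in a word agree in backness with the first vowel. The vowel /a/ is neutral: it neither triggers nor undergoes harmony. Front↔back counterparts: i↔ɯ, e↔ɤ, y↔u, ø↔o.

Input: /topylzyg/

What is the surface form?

/y/ harmonizes with /o/ ([+back]) → [u]
/y/ harmonizes with /o/ ([+back]) → [u]

[topulzug]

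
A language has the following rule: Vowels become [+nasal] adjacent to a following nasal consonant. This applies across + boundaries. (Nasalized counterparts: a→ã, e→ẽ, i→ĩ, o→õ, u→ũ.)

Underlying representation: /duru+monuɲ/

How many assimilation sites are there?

/u/ before nasal /m/ → [ũ]
/o/ before nasal /n/ → [õ]
/u/ before nasal /ɲ/ → [ũ]
3 segments change.

3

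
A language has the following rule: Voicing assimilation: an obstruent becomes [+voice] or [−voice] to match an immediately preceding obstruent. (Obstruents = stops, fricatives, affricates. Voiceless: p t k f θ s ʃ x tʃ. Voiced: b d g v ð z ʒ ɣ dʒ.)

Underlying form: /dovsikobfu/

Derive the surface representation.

/s/ after /v/ (voiced) → [z]
/f/ after /b/ (voiced) → [v]

[dovzikobvu]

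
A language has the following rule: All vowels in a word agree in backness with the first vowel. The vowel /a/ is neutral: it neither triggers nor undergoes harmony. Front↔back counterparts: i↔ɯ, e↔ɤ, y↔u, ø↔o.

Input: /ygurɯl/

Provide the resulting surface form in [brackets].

[ygyril]

/u/ harmonizes with /y/ ([-back]) → [y]
/ɯ/ harmonizes with /y/ ([-back]) → [i]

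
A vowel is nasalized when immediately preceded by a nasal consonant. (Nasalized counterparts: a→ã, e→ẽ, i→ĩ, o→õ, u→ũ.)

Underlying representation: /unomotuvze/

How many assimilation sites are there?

2

/o/ after nasal /n/ → [õ]
/o/ after nasal /m/ → [õ]
2 segments change.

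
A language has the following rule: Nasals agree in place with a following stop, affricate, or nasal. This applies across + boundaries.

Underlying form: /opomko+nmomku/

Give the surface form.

/m/ before /k/ (velar) → [ŋ]
/n/ before /m/ (labial) → [m]
/m/ before /k/ (velar) → [ŋ]

[opoŋko+mmoŋku]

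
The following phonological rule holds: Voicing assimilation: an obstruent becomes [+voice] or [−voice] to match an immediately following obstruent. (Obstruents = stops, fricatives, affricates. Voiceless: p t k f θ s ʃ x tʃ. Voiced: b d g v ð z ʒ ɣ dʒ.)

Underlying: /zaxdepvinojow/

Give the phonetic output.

[zaɣdebvinojow]

/x/ before /d/ (voiced) → [ɣ]
/p/ before /v/ (voiced) → [b]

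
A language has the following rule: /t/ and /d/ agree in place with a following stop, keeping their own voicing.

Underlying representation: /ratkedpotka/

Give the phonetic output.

/t/ before /k/ (velar) → [k]
/d/ before /p/ (labial) → [b]
/t/ before /k/ (velar) → [k]

[rakkebpokka]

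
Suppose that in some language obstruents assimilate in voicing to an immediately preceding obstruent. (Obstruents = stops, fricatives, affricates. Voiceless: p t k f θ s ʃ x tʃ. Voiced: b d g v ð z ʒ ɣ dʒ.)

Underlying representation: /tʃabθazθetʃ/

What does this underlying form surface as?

/θ/ after /b/ (voiced) → [ð]
/θ/ after /z/ (voiced) → [ð]

[tʃabðazðetʃ]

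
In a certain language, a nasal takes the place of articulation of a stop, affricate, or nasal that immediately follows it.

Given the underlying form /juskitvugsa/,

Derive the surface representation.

[juskitvugsa]

no segment meets the rule's conditions; no change.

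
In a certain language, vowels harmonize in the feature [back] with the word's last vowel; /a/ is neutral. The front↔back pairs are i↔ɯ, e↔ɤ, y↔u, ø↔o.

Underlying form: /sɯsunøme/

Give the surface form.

/ɯ/ harmonizes with /e/ ([-back]) → [i]
/u/ harmonizes with /e/ ([-back]) → [y]

[sisynøme]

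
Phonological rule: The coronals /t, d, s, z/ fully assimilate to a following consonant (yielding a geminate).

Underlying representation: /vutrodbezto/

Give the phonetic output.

/t/ before /r/ → [r] (total assimilation)
/d/ before /b/ → [b] (total assimilation)
/z/ before /t/ → [t] (total assimilation)

[vurrobbetto]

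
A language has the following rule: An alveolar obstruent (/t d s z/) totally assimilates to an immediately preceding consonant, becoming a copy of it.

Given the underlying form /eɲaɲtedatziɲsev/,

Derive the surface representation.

[eɲaɲɲedattiɲɲev]

/t/ after /ɲ/ → [ɲ] (total assimilation)
/z/ after /t/ → [t] (total assimilation)
/s/ after /ɲ/ → [ɲ] (total assimilation)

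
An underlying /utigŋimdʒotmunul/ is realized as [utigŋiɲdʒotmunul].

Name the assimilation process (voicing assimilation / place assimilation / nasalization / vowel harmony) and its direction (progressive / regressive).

place assimilation, regressive

/m/→[ɲ].
Each target copies a feature from the following segment, so the direction is regressive.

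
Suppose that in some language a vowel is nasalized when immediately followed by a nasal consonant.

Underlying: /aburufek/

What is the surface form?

no segment meets the rule's conditions; no change.

[aburufek]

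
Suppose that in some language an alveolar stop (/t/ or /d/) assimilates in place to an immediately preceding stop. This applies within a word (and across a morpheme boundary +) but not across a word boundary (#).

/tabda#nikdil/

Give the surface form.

[tabba#nikgil]

/d/ after /b/ (labial) → [b]
/d/ after /k/ (velar) → [g]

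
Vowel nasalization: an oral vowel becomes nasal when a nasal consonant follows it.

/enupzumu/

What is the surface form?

/e/ before nasal /n/ → [ẽ]
/u/ before nasal /m/ → [ũ]

[ẽnupzũmu]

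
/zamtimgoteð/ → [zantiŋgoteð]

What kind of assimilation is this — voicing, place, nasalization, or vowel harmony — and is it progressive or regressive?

place assimilation, regressive

/m/→[n] /m/→[ŋ].
Each target copies a feature from the following segment, so the direction is regressive.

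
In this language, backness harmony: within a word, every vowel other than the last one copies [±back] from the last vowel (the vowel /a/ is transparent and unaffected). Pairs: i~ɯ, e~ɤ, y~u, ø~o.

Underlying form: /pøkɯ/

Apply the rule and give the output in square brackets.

[pokɯ]

/ø/ harmonizes with /ɯ/ ([+back]) → [o]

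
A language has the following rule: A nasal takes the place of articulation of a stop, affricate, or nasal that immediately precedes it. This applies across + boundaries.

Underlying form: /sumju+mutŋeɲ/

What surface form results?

[sumju+mutneɲ]

/ŋ/ after /t/ (alveolar) → [n]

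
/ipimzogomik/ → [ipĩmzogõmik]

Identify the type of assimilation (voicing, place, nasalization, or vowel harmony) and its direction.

nasalization, regressive

/i/→[ĩ] /o/→[õ].
Each target copies a feature from the following segment, so the direction is regressive.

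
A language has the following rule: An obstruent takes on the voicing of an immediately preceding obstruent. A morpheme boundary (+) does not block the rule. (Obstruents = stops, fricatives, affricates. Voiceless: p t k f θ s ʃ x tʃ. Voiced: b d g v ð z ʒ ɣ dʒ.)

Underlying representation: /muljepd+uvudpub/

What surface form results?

/d/ after /p/ (voiceless) → [t]
/p/ after /d/ (voiced) → [b]

[muljept+uvudbub]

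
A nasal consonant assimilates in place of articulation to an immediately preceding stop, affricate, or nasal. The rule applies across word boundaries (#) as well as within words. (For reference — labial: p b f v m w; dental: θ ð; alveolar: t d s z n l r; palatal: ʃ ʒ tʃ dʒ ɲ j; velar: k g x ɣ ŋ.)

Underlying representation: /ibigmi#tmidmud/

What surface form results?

/m/ after /g/ (velar) → [ŋ]
/m/ after /t/ (alveolar) → [n]
/m/ after /d/ (alveolar) → [n]

[ibigŋi#tnidnud]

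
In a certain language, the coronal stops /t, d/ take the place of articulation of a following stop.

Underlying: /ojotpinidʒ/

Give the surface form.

[ojoppinidʒ]

/t/ before /p/ (labial) → [p]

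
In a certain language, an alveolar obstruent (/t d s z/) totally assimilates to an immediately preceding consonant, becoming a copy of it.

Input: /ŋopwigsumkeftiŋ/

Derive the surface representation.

[ŋopwiggumkeffiŋ]

/s/ after /g/ → [g] (total assimilation)
/t/ after /f/ → [f] (total assimilation)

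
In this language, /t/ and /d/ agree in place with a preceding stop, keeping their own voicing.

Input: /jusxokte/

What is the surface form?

[jusxokke]

/t/ after /k/ (velar) → [k]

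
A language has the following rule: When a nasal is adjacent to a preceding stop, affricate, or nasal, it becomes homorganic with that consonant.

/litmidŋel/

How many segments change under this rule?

2

/m/ after /t/ (alveolar) → [n]
/ŋ/ after /d/ (alveolar) → [n]
2 segments change.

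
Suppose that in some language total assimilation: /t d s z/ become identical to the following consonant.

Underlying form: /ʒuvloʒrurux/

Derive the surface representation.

[ʒuvloʒrurux]

no segment meets the rule's conditions; no change.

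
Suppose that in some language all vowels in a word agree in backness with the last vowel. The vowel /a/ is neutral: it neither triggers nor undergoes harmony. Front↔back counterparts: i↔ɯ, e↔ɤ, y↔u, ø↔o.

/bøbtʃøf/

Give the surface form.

[bøbtʃøf]

no segment meets the rule's conditions; no change.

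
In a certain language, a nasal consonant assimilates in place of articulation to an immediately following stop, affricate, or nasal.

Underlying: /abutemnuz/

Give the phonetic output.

[abutennuz]

/m/ before /n/ (alveolar) → [n]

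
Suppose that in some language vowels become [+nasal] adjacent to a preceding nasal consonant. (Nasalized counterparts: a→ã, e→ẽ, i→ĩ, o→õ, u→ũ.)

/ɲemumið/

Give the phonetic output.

[ɲẽmũmĩð]

/e/ after nasal /ɲ/ → [ẽ]
/u/ after nasal /m/ → [ũ]
/i/ after nasal /m/ → [ĩ]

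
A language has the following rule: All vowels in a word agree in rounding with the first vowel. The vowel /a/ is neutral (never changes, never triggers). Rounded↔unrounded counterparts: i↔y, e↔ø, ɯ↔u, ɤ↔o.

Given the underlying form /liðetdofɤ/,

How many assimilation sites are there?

/o/ harmonizes with /i/ ([-round]) → [ɤ]
1 segment changes.

1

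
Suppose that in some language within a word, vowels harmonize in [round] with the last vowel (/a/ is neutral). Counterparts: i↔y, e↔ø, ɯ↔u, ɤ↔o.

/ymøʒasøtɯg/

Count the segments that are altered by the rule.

3

/y/ harmonizes with /ɯ/ ([-round]) → [i]
/ø/ harmonizes with /ɯ/ ([-round]) → [e]
/ø/ harmonizes with /ɯ/ ([-round]) → [e]
3 segments change.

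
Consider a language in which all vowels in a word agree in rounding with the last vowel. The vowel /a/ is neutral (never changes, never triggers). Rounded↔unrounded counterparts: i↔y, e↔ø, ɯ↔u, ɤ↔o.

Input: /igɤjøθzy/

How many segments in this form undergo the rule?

/i/ harmonizes with /y/ ([+round]) → [y]
/ɤ/ harmonizes with /y/ ([+round]) → [o]
2 segments change.

2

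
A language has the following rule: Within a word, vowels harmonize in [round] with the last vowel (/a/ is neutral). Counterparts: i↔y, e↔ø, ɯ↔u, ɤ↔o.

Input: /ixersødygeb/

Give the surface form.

/ø/ harmonizes with /e/ ([-round]) → [e]
/y/ harmonizes with /e/ ([-round]) → [i]

[ixersedigeb]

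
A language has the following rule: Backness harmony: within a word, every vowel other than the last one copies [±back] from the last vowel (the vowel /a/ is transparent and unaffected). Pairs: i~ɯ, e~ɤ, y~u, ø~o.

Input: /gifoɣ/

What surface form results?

[gɯfoɣ]

/i/ harmonizes with /o/ ([+back]) → [ɯ]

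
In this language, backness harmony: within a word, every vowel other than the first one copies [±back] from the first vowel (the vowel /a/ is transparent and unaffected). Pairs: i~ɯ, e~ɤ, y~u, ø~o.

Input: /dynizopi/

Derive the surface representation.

[dynizøpi]

/o/ harmonizes with /y/ ([-back]) → [ø]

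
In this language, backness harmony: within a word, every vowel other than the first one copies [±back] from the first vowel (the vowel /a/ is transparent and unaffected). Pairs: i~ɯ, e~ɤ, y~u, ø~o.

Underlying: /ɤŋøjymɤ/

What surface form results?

/ø/ harmonizes with /ɤ/ ([+back]) → [o]
/y/ harmonizes with /ɤ/ ([+back]) → [u]

[ɤŋojumɤ]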